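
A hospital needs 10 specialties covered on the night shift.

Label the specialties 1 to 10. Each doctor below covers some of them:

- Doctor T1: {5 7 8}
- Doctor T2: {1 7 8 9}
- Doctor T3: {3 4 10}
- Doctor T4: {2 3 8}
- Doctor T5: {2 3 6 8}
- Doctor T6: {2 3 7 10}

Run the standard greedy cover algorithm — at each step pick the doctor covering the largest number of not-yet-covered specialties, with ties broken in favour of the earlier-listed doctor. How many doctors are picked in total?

4

Greedy: pick T2 (covers 4 new) → pick T3 (covers 3 new) → pick T5 (covers 2 new) → pick T1 (covers 1 new). Total picks: 4.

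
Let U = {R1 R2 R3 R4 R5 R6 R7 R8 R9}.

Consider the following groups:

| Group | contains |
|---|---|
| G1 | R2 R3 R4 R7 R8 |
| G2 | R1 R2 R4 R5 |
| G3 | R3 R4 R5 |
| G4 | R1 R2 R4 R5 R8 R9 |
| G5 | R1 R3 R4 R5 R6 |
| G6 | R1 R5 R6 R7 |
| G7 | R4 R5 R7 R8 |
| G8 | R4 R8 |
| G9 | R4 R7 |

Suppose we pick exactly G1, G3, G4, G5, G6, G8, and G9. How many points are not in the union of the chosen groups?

0

Union of G1, G3, G4, G5, G6, G8, G9 = {R1, R2, R3, R4, R5, R6, R7, R8, R9} — that's every point, so 0 are uncovered.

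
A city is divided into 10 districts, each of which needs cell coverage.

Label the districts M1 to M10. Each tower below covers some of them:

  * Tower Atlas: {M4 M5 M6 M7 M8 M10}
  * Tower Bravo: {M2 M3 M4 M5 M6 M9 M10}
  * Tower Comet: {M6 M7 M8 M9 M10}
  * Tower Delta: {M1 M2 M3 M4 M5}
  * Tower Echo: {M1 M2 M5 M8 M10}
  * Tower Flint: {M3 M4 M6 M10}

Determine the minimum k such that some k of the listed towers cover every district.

Comet and Delta together: Comet ∪ Delta = {M1, M2, M3, M4, M5, M6, M7, M8, M9, M10} — every district is covered.
No single tower has all 10 districts (the largest, Bravo, has 7), so 2 is optimal.

2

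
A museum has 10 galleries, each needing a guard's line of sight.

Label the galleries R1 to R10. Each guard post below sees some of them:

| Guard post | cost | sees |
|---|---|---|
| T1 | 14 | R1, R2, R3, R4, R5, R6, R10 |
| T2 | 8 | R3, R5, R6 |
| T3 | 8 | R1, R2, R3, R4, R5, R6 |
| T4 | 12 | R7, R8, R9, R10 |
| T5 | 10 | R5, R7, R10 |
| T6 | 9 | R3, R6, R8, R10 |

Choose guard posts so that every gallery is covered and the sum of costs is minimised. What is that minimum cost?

20

T3, T4 together cover every gallery (T3 ∪ T4 = {R1, R2, R3, R4, R5, R6, R7, R8, R9, R10}); total cost 8 + 12 = 20.
No covering selection has total cost below 20.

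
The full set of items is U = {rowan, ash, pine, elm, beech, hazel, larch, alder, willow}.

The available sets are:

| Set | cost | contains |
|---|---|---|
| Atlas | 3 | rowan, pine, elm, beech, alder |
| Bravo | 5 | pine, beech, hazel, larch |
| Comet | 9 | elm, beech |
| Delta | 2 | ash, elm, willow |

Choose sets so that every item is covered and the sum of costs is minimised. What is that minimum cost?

10

Atlas, Bravo, Delta together cover every item (Atlas ∪ Bravo ∪ Delta = {rowan, ash, pine, elm, beech, hazel, larch, alder, willow}); total cost 3 + 5 + 2 = 10.
No covering selection has total cost below 10.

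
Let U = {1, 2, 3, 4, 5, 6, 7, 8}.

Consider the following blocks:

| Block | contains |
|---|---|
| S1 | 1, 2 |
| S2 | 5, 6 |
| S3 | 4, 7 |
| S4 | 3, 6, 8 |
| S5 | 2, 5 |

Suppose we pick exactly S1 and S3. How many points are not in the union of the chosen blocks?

Union of S1, S3 = {1, 2, 4, 7}.
Not covered: 3, 5, 6, 8 — 4 points.

4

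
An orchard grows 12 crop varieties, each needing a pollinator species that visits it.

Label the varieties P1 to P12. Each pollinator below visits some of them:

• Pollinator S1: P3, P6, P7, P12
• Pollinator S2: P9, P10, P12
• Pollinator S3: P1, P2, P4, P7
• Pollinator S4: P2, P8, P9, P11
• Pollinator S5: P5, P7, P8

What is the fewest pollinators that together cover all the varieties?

5

Take {S1, S2, S3, S4, S5}. Their union is {P1, P2, P3, P4, P5, P6, P7, P8, P9, P10, P11, P12}, which is all 12 varieties.
No 4 of the 5 pollinators cover everything (all 5 combinations miss at least one variety), so 5 is optimal.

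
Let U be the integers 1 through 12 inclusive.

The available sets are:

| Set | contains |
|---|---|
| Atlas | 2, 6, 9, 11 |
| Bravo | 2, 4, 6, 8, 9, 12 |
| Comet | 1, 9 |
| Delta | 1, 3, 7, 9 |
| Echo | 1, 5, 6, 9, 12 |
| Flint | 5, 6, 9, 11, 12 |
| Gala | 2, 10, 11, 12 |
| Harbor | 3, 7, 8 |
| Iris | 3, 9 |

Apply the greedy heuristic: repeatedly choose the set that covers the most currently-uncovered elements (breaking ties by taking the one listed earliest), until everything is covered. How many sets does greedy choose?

4

Greedy: pick Bravo (covers 6 new) → pick Delta (covers 3 new) → pick Flint (covers 2 new) → pick Gala (covers 1 new). Total picks: 4.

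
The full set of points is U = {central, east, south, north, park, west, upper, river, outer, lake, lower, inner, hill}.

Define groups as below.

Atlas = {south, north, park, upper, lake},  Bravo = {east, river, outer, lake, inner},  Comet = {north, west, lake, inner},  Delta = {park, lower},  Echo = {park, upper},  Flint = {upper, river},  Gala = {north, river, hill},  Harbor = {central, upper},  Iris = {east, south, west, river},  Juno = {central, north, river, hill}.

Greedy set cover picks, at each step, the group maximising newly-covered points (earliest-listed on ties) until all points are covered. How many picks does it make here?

Greedy: pick Atlas (covers 5 new) → pick Bravo (covers 4 new) → pick Juno (covers 2 new) → pick Comet (covers 1 new) → pick Delta (covers 1 new). Total picks: 5.

5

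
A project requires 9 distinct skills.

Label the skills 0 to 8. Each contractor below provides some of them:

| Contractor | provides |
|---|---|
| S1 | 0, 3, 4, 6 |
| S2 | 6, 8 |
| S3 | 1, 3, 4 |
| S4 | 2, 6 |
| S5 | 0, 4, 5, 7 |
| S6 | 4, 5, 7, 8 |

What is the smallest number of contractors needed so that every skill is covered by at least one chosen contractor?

Take {S2, S3, S4, S5}. Their union is {0, 1, 2, 3, 4, 5, 6, 7, 8}, which is all 9 skills.
No 3 of the 6 contractors cover everything (all 20 combinations miss at least one skill), so 4 is optimal.

4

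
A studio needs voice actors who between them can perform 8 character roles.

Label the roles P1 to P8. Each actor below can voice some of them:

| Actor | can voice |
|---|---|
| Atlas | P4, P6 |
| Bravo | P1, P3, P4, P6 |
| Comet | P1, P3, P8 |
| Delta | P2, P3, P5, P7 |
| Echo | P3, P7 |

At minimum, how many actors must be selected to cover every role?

Take {Bravo, Comet, Delta}. Their union is {P1, P2, P3, P4, P5, P6, P7, P8}, which is all 8 roles.
Only Delta contains P2, so Delta is forced; the remaining 4 roles need at least 2 more actors (each remaining actor adds at most 3) — so at least 3 actors are needed, and 3 is optimal.

3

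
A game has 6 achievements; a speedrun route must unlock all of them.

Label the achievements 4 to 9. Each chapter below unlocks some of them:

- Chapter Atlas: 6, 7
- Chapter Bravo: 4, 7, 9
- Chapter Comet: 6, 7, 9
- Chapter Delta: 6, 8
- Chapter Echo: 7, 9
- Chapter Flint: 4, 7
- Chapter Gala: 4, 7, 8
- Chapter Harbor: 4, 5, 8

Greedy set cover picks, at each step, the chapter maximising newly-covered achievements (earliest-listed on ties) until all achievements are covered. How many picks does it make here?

Greedy: pick Bravo (covers 3 new) → pick Delta (covers 2 new) → pick Harbor (covers 1 new). Total picks: 3.
(The true minimum cover uses only 2 chapters, so greedy is not optimal here.)

3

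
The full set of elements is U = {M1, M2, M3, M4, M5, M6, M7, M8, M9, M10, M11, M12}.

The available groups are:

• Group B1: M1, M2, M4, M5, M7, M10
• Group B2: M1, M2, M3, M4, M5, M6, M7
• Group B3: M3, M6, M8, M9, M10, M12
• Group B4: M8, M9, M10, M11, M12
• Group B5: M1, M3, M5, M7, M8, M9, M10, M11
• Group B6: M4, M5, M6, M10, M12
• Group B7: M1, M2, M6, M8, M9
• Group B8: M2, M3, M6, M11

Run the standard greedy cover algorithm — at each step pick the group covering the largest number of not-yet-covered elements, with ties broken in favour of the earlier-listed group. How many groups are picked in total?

Greedy: pick B5 (covers 8 new) → pick B2 (covers 3 new) → pick B3 (covers 1 new). Total picks: 3.
(The true minimum cover uses only 2 groups, so greedy is not optimal here.)

3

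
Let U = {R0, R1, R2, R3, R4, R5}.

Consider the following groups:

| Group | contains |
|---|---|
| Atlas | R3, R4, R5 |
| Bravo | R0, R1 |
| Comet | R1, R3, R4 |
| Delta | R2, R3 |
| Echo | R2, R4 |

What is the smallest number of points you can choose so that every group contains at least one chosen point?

Take H = {R1, R2, R4}. Each listed group contains at least one of these, so H is a hitting set of size 3.
No choice of 2 points meets every group, so 3 is the minimum.

3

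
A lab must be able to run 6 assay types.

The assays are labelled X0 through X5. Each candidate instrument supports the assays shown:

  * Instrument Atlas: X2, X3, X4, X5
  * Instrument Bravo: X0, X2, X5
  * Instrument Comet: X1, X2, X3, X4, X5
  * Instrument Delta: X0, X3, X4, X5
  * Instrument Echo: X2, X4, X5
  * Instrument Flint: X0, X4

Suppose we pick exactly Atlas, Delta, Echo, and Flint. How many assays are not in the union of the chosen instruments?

Union of Atlas, Delta, Echo, Flint = {X0, X2, X3, X4, X5}.
Not covered: X1 — 1 assay.

1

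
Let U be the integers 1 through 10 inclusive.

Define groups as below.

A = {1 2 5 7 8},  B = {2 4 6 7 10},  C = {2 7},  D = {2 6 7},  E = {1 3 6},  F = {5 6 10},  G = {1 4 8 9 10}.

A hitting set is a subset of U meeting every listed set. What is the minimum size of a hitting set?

The 3 items {1, 2, 5} hit every group.
No choice of 2 items meets every group, so 3 is the minimum.

3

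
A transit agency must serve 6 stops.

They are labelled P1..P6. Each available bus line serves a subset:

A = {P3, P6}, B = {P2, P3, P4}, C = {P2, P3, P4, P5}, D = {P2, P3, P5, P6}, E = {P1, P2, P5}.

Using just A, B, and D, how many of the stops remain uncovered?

1

Union of A, B, D = {P2, P3, P4, P5, P6}.
Not covered: P1 — 1 stop.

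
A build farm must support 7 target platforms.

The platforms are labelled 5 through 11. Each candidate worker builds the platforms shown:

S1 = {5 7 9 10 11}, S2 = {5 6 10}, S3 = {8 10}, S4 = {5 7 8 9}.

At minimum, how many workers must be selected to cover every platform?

S1 and S2 and S4 together: S1 ∪ S2 ∪ S4 = {5, 6, 7, 8, 9, 10, 11} — every platform is covered.
Only S2 contains 6, so S2 is forced; the remaining 4 platforms need at least 2 more workers (each remaining worker adds at most 3) — so at least 3 workers are needed, and 3 is optimal.

3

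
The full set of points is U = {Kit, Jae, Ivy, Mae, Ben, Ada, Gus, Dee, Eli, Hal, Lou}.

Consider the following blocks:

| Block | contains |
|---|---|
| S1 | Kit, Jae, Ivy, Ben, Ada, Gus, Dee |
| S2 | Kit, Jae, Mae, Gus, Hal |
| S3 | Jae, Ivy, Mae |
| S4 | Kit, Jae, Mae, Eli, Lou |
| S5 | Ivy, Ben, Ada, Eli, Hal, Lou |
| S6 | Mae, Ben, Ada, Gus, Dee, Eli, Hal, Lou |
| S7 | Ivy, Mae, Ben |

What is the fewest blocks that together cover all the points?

2

S1 and S6 cover everything between them: the union {Kit, Jae, Ivy, Mae, Ben, Ada, Gus, Dee, Eli, Hal, Lou} is all of U.
No single block has all 11 points (the largest, S6, has 8), so 2 is optimal.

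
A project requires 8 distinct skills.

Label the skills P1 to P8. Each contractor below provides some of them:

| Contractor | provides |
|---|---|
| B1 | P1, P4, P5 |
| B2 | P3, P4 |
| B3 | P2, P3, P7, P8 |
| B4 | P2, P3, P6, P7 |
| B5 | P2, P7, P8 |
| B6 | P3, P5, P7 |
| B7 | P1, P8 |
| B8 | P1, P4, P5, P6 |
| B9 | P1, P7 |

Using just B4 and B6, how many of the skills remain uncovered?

3

Union of B4, B6 = {P2, P3, P5, P6, P7}.
Not covered: P1, P4, P8 — 3 skills.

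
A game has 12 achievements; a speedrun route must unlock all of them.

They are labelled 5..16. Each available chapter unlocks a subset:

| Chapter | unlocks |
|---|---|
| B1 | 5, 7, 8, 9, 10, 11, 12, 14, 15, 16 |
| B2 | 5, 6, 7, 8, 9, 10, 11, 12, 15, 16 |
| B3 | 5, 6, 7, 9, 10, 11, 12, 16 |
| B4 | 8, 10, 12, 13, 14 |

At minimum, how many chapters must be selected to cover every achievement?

B2 and B4 together: B2 ∪ B4 = {5, 6, 7, 8, 9, 10, 11, 12, 13, 14, 15, 16} — every achievement is covered.
No single chapter has all 12 achievements (the largest, B1, has 10), so 2 is optimal.

2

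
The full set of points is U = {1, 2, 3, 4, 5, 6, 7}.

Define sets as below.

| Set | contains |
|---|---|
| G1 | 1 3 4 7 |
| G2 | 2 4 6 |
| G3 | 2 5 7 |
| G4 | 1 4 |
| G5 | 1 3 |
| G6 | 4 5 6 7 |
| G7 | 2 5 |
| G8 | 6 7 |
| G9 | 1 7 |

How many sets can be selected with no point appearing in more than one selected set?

3

G5, G7, G8 are pairwise disjoint (G5={1,3}; G7={2,5}; G8={6,7}).
Every remaining set overlaps one of these, and no 4 of the listed sets are pairwise disjoint, so 3 is the maximum.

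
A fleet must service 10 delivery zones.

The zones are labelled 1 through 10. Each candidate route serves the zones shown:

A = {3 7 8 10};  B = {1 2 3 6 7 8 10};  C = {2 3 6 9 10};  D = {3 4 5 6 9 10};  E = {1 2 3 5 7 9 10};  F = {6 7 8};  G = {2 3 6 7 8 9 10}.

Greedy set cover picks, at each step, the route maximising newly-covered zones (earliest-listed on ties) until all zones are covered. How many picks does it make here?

2

Greedy: pick B (covers 7 new) → pick D (covers 3 new). Total picks: 2.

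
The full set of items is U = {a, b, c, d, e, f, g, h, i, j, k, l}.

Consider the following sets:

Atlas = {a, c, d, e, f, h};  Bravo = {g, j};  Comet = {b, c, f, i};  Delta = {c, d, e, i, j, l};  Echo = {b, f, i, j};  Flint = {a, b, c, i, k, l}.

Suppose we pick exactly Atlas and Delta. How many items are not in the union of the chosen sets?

Union of Atlas, Delta = {a, c, d, e, f, h, i, j, l}.
Not covered: b, g, k — 3 items.

3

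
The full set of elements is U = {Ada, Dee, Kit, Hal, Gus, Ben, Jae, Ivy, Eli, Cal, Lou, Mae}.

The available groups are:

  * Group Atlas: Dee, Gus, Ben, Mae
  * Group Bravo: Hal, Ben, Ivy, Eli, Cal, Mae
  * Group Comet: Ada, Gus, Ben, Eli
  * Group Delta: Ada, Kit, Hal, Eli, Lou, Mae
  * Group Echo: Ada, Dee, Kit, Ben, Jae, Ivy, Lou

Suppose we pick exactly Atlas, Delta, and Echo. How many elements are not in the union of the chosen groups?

Union of Atlas, Delta, Echo = {Ada, Dee, Kit, Hal, Gus, Ben, Jae, Ivy, Eli, Lou, Mae}.
Not covered: Cal — 1 element.

1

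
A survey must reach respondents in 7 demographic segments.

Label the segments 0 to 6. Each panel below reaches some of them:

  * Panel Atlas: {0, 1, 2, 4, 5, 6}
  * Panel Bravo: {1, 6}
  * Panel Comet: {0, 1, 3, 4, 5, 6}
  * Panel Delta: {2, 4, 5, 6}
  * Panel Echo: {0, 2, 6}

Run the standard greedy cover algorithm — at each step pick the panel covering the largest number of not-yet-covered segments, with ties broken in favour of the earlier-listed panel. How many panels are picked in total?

2

Greedy: pick Atlas (covers 6 new) → pick Comet (covers 1 new). Total picks: 2.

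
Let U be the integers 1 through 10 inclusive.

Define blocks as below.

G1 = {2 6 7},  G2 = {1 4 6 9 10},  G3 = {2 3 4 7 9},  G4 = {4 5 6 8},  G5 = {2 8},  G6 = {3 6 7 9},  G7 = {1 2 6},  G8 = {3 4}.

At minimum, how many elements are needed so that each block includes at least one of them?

The 3 elements {3, 6, 8} hit every block.
No choice of 2 elements meets every block, so 3 is the minimum.

3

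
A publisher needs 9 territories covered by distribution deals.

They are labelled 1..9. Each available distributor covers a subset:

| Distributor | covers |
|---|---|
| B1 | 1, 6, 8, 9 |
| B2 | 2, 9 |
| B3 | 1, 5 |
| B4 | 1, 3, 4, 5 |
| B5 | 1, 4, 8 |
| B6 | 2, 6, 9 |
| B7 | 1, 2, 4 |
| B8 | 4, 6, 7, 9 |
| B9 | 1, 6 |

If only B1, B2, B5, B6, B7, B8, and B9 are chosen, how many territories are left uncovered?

2

Union of B1, B2, B5, B6, B7, B8, B9 = {1, 2, 4, 6, 7, 8, 9}.
Not covered: 3, 5 — 2 territories.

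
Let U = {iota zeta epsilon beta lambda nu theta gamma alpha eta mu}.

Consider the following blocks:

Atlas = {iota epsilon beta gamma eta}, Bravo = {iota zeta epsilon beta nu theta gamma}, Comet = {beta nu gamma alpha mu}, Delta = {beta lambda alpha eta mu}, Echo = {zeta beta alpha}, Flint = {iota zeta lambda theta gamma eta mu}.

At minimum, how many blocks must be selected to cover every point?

2

Take {Bravo, Delta}. Their union is {iota, zeta, epsilon, beta, lambda, nu, theta, gamma, alpha, eta, mu}, which is all 11 points.
No single block has all 11 points (the largest, Bravo, has 7), so 2 is optimal.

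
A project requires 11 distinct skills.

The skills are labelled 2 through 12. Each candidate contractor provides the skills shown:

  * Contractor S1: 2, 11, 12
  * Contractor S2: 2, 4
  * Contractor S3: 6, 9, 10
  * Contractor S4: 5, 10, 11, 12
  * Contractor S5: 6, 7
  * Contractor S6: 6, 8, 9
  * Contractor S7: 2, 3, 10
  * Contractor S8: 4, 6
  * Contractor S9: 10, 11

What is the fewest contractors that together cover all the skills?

5

Take {S4, S5, S6, S7, S8}. Their union is {2, 3, 4, 5, 6, 7, 8, 9, 10, 11, 12}, which is all 11 skills.
No 4 of the 9 contractors cover everything (all 126 combinations miss at least one skill), so 5 is optimal.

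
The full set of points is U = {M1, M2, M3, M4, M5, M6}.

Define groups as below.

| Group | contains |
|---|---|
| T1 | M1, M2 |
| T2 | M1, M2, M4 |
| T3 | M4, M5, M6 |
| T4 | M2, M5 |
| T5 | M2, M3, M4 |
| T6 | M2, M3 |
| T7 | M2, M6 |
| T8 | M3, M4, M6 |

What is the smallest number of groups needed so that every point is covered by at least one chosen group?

3

T2, T3, and T8 cover everything between them: the union {M1, M2, M3, M4, M5, M6} is all of U.
No 2 of the 8 groups cover everything (all 28 combinations miss at least one point), so 3 is optimal.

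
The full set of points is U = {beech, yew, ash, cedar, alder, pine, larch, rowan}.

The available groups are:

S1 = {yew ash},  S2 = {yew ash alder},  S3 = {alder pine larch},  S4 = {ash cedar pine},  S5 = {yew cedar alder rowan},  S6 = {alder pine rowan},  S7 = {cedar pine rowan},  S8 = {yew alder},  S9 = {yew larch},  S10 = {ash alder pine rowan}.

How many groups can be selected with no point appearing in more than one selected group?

S7, S8 are pairwise disjoint (S7={cedar,pine,rowan}; S8={yew,alder}).
Every remaining group overlaps one of these, and no 3 of the listed groups are pairwise disjoint, so 2 is the maximum.

2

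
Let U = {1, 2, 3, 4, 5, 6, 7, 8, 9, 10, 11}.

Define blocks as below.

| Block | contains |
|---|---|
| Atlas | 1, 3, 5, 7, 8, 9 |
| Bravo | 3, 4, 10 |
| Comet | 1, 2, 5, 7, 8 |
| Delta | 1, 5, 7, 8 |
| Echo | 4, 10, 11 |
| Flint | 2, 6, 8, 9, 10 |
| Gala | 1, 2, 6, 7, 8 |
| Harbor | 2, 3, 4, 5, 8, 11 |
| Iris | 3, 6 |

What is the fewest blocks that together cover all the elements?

Delta and Flint and Harbor together: Delta ∪ Flint ∪ Harbor = {1, 2, 3, 4, 5, 6, 7, 8, 9, 10, 11} — every element is covered.
No 2 of the 9 blocks cover everything (all 36 combinations miss at least one element), so 3 is optimal.

3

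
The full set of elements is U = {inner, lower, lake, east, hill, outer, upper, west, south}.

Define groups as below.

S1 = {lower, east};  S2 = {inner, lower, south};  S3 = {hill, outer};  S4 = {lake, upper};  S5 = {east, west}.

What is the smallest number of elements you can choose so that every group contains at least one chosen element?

4

The 4 elements {inner, lake, east, hill} hit every group.
The groups S2, S3, S4, S5 are pairwise disjoint, so any hitting set needs a separate element for each — at least 4. Hence 4 is optimal.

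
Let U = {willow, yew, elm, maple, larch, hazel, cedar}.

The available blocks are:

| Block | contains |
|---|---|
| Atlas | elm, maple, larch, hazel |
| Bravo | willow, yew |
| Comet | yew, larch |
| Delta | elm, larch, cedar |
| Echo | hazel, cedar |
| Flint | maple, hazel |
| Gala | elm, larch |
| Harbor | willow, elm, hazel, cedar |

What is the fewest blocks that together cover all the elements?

3

Atlas and Bravo and Echo together: Atlas ∪ Bravo ∪ Echo = {willow, yew, elm, maple, larch, hazel, cedar} — every element is covered.
No 2 of the 8 blocks cover everything (all 28 combinations miss at least one element), so 3 is optimal.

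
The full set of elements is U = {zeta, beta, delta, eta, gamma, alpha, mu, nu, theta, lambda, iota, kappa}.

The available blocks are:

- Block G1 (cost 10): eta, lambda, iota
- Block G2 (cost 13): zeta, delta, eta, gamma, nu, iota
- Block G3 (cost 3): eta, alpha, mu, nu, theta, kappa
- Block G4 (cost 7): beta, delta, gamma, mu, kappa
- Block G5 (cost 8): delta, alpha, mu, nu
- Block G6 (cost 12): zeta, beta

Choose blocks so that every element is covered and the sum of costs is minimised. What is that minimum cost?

G1, G3, G4, G6 together cover every element (G1 ∪ G3 ∪ G4 ∪ G6 = {zeta, beta, delta, eta, gamma, alpha, mu, nu, theta, lambda, iota, kappa}); total cost 10 + 3 + 7 + 12 = 32.
No covering selection has total cost below 32.

32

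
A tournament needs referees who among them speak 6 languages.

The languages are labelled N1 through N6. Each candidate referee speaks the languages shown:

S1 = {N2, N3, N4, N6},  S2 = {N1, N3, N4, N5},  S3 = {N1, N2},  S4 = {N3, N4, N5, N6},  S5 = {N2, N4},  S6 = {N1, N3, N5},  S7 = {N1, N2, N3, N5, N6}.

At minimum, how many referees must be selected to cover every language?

2

Take {S1, S2}. Their union is {N1, N2, N3, N4, N5, N6}, which is all 6 languages.
No single referee has all 6 languages (the largest, S7, has 5), so 2 is optimal.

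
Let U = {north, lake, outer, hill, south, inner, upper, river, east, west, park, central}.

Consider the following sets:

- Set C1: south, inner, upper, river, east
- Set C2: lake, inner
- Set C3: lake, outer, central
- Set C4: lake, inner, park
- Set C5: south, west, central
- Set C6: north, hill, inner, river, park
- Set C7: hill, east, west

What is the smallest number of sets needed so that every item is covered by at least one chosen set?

4

C1, C3, C5, and C6 cover everything between them: the union {north, lake, outer, hill, south, inner, upper, river, east, west, park, central} is all of U.
Only C6 contains north, so C6 is forced; the remaining 7 items need at least 3 more sets (each remaining set adds at most 3) — so at least 4 sets are needed, and 4 is optimal.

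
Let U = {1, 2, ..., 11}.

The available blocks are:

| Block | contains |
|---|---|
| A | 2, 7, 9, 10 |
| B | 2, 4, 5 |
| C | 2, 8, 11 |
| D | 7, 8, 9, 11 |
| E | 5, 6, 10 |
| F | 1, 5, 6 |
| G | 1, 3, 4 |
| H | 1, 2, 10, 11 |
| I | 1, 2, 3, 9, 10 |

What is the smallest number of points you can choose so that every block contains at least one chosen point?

Take T = {1, 5, 8, 9}. Each listed block contains at least one of these, so T is a hitting set of size 4.
No choice of 3 points meets every block, so 4 is the minimum.

4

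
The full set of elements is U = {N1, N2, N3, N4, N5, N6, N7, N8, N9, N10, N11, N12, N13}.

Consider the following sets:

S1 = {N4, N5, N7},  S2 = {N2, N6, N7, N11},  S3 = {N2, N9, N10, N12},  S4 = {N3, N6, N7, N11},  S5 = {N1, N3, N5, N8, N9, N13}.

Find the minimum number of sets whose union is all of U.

Take {S1, S3, S4, S5}. Their union is {N1, N2, N3, N4, N5, N6, N7, N8, N9, N10, N11, N12, N13}, which is all 13 elements.
No 3 of the 5 sets cover everything (all 10 combinations miss at least one element), so 4 is optimal.

4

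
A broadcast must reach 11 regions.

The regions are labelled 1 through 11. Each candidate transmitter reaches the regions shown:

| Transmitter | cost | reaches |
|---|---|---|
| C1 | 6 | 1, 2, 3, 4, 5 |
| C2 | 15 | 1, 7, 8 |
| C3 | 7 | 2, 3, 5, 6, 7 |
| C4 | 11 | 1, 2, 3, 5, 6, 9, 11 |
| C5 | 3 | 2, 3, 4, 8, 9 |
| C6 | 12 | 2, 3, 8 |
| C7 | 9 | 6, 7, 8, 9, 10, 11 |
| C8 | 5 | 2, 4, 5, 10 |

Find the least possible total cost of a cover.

15

C1, C7 together cover every region (C1 ∪ C7 = {1, 2, 3, 4, 5, 6, 7, 8, 9, 10, 11}); total cost 6 + 9 = 15.
The greedy pick C5, C7, C1 costs 18; no covering selection beats 15.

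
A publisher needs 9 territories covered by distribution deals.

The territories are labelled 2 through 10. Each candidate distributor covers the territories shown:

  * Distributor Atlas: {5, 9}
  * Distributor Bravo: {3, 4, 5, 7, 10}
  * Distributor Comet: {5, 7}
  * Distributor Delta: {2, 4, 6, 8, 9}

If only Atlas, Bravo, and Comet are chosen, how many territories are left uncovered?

Union of Atlas, Bravo, Comet = {3, 4, 5, 7, 9, 10}.
Not covered: 2, 6, 8 — 3 territories.

3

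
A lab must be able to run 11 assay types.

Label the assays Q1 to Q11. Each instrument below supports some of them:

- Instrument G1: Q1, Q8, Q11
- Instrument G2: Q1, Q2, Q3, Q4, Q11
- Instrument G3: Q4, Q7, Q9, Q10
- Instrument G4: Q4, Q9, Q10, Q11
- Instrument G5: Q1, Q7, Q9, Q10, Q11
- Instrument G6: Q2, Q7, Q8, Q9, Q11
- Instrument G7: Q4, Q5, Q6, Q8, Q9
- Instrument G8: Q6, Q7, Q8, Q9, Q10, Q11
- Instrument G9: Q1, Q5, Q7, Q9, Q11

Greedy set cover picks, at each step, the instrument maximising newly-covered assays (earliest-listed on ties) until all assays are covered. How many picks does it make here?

Greedy: pick G8 (covers 6 new) → pick G2 (covers 4 new) → pick G7 (covers 1 new). Total picks: 3.

3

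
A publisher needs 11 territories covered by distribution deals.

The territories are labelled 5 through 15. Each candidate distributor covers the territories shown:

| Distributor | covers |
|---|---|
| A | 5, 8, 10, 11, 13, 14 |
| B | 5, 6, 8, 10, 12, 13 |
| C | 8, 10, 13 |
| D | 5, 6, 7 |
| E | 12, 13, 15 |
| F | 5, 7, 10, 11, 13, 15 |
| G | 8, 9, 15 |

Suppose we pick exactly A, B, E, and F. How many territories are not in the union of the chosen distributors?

1

Union of A, B, E, F = {5, 6, 7, 8, 10, 11, 12, 13, 14, 15}.
Not covered: 9 — 1 territory.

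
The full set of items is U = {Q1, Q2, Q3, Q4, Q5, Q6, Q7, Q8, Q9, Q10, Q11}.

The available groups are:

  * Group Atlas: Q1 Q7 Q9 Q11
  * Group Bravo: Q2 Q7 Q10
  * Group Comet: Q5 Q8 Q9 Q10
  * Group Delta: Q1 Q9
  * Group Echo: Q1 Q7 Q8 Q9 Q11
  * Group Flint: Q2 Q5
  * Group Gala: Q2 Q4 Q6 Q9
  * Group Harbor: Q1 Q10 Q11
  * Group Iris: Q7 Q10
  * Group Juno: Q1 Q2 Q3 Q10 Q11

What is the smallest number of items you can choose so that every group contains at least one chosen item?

The 3 items {Q2, Q9, Q10} hit every group.
The groups Delta, Flint, Iris are pairwise disjoint, so any hitting set needs a separate item for each — at least 3. Hence 3 is optimal.

3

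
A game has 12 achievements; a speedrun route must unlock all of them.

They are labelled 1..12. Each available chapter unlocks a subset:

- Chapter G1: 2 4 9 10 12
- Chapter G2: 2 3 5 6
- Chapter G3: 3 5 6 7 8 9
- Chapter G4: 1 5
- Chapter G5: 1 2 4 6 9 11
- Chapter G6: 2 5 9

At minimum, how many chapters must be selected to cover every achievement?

3

G1 and G3 and G5 together: G1 ∪ G3 ∪ G5 = {1, 2, 3, 4, 5, 6, 7, 8, 9, 10, 11, 12} — every achievement is covered.
Only G3 contains 7, so G3 is forced; the remaining 6 achievements need at least 2 more chapters (each remaining chapter adds at most 4) — so at least 3 chapters are needed, and 3 is optimal.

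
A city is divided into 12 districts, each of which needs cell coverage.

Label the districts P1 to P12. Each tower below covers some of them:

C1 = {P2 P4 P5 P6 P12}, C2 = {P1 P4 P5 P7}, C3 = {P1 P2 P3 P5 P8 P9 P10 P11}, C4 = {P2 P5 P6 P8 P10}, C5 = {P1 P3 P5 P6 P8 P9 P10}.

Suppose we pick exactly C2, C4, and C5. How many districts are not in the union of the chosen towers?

2

Union of C2, C4, C5 = {P1, P2, P3, P4, P5, P6, P7, P8, P9, P10}.
Not covered: P11, P12 — 2 districts.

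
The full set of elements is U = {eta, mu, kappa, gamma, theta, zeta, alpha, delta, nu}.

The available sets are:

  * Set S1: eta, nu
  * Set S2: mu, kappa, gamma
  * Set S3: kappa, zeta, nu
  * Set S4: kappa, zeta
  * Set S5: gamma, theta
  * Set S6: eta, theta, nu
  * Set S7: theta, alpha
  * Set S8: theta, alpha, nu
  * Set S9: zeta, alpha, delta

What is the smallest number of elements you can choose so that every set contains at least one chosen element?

4

The 4 elements {eta, kappa, theta, zeta} hit every set.
No choice of 3 elements meets every set, so 4 is the minimum.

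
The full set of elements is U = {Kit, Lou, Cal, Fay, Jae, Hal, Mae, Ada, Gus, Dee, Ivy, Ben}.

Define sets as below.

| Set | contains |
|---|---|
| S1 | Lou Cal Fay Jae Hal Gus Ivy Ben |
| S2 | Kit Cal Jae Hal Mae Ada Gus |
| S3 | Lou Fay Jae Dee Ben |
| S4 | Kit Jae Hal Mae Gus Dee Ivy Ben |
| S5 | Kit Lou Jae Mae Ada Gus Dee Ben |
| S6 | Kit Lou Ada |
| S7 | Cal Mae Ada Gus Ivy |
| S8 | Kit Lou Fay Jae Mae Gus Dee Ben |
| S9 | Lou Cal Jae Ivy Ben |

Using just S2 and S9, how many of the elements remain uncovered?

2

Union of S2, S9 = {Kit, Lou, Cal, Jae, Hal, Mae, Ada, Gus, Ivy, Ben}.
Not covered: Fay, Dee — 2 elements.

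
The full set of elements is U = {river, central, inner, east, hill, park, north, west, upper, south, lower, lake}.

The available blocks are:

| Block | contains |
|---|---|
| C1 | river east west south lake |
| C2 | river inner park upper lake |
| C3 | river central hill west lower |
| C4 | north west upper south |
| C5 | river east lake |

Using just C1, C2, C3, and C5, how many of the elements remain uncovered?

Union of C1, C2, C3, C5 = {river, central, inner, east, hill, park, west, upper, south, lower, lake}.
Not covered: north — 1 element.

1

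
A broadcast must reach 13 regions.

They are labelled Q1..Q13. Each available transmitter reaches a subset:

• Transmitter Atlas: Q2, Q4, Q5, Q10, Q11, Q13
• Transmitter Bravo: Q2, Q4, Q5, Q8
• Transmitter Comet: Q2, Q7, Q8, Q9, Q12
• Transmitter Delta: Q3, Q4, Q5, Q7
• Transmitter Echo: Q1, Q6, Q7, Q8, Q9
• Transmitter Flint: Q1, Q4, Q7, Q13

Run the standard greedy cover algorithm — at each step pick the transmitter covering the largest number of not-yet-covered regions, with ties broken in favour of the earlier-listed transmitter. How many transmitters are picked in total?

4

Greedy: pick Atlas (covers 6 new) → pick Echo (covers 5 new) → pick Comet (covers 1 new) → pick Delta (covers 1 new). Total picks: 4.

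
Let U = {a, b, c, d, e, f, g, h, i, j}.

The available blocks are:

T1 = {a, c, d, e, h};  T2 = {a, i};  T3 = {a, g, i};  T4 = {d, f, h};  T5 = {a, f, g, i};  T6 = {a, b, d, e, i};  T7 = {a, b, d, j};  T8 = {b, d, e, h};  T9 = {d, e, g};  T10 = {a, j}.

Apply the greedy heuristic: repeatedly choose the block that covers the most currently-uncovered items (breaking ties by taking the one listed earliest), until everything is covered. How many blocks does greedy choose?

3

Greedy: pick T1 (covers 5 new) → pick T5 (covers 3 new) → pick T7 (covers 2 new). Total picks: 3.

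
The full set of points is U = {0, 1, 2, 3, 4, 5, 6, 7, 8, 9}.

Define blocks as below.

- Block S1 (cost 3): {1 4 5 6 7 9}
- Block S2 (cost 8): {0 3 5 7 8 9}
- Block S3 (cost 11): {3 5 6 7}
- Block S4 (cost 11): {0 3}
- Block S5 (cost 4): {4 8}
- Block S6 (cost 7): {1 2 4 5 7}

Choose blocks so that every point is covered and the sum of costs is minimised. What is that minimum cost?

18

S1, S2, S6 together cover every point (S1 ∪ S2 ∪ S6 = {0, 1, 2, 3, 4, 5, 6, 7, 8, 9}); total cost 3 + 8 + 7 = 18.
No covering selection has total cost below 18.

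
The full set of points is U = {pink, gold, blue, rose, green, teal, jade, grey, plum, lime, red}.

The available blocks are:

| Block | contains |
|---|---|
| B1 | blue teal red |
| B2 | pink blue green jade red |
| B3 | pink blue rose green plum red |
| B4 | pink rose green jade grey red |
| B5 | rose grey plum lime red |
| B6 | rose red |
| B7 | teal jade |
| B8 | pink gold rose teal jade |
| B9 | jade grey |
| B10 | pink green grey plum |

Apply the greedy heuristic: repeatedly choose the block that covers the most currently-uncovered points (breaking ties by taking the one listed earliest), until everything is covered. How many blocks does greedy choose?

Greedy: pick B3 (covers 6 new) → pick B8 (covers 3 new) → pick B5 (covers 2 new). Total picks: 3.

3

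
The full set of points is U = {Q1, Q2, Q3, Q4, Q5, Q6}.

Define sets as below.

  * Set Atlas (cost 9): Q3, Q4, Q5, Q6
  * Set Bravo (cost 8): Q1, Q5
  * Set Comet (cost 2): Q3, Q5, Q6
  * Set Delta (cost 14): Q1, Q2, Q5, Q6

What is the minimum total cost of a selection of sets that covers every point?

Atlas, Delta together cover every point (Atlas ∪ Delta = {Q1, Q2, Q3, Q4, Q5, Q6}); total cost 9 + 14 = 23.
The greedy pick Comet, Delta, Atlas costs 25; no covering selection beats 23.

23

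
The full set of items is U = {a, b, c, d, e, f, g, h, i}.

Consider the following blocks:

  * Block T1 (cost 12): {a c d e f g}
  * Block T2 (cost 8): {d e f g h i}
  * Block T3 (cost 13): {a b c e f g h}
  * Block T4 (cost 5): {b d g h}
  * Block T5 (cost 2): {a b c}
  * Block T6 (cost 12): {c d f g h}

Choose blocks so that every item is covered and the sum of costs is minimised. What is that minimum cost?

T2, T5 together cover every item (T2 ∪ T5 = {a, b, c, d, e, f, g, h, i}); total cost 8 + 2 = 10.
No covering selection has total cost below 10.

10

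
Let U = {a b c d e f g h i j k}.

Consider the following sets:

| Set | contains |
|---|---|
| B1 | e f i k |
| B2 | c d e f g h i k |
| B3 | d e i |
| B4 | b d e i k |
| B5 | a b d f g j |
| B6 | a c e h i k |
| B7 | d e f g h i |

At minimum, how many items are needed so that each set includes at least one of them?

2

Take T = {e, j}. Each listed set contains at least one of these, so T is a hitting set of size 2.
No single item lies in every set, so at least 2 are needed and 2 is optimal.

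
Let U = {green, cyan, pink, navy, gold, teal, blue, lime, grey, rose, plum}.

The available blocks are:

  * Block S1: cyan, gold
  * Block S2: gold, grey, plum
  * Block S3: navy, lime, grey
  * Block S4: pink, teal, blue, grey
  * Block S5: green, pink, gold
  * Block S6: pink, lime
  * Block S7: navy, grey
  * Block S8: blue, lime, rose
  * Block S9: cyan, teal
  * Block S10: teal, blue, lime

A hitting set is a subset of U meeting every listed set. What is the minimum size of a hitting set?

4

H = {navy, gold, teal, lime} meets every block (each contains at least one member of H), and |H| = 4.
The blocks S5, S7, S8, S9 are pairwise disjoint, so any hitting set needs a separate element for each — at least 4. Hence 4 is optimal.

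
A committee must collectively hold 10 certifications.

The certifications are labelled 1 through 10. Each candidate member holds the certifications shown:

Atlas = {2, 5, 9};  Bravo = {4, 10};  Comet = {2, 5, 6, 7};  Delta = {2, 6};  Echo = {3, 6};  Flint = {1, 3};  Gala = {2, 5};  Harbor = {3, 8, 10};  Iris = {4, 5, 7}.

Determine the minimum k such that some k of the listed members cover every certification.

5

Atlas and Echo and Flint and Harbor and Iris together: Atlas ∪ Echo ∪ Flint ∪ Harbor ∪ Iris = {1, 2, 3, 4, 5, 6, 7, 8, 9, 10} — every certification is covered.
No 4 of the 9 members cover everything (all 126 combinations miss at least one certification), so 5 is optimal.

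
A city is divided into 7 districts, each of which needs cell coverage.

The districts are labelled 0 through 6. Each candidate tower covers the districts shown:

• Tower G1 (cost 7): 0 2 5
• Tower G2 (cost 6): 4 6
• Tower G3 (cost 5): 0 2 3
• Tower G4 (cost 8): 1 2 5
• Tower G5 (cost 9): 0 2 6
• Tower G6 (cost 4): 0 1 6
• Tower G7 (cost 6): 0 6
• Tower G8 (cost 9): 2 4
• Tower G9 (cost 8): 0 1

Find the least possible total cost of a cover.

G2, G3, G4 together cover every district (G2 ∪ G3 ∪ G4 = {0, 1, 2, 3, 4, 5, 6}); total cost 6 + 5 + 8 = 19.
The greedy pick G6, G3, G2, G1 costs 22; no covering selection beats 19.

19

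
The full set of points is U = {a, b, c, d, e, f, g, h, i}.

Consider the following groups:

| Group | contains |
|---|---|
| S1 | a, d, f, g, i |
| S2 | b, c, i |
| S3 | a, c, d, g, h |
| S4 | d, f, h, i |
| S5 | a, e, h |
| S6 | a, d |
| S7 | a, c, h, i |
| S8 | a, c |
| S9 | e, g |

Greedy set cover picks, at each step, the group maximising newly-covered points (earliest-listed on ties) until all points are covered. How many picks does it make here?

Greedy: pick S1 (covers 5 new) → pick S2 (covers 2 new) → pick S5 (covers 2 new). Total picks: 3.

3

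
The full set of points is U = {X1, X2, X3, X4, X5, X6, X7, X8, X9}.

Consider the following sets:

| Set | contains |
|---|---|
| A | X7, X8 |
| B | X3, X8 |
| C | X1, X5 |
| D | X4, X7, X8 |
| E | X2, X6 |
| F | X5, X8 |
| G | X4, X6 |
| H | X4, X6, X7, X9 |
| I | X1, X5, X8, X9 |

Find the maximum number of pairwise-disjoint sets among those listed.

3

C, D, E are pairwise disjoint (C={X1,X5}; D={X4,X7,X8}; E={X2,X6}).
Every remaining set overlaps one of these, and no 4 of the listed sets are pairwise disjoint, so 3 is the maximum.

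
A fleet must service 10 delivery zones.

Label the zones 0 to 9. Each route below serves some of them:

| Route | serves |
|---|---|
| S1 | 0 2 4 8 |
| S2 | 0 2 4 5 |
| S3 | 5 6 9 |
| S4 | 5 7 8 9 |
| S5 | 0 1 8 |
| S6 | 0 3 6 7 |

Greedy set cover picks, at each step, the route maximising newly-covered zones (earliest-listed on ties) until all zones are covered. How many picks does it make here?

Greedy: pick S1 (covers 4 new) → pick S3 (covers 3 new) → pick S6 (covers 2 new) → pick S5 (covers 1 new). Total picks: 4.

4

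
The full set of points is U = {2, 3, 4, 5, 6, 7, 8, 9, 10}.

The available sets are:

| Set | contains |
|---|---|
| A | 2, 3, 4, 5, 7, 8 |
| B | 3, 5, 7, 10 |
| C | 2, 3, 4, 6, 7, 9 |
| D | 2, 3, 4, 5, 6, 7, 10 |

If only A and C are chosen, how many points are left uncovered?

1

Union of A, C = {2, 3, 4, 5, 6, 7, 8, 9}.
Not covered: 10 — 1 point.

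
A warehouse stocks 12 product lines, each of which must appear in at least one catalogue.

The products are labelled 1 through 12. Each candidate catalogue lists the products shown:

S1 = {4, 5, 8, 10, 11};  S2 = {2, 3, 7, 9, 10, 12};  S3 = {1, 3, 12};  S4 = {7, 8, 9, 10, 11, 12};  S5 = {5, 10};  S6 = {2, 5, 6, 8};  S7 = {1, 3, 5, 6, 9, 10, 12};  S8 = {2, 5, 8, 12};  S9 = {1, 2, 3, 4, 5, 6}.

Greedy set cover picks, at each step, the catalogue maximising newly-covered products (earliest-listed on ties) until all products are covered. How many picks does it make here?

3

Greedy: pick S7 (covers 7 new) → pick S1 (covers 3 new) → pick S2 (covers 2 new). Total picks: 3.
(The true minimum cover uses only 2 catalogues, so greedy is not optimal here.)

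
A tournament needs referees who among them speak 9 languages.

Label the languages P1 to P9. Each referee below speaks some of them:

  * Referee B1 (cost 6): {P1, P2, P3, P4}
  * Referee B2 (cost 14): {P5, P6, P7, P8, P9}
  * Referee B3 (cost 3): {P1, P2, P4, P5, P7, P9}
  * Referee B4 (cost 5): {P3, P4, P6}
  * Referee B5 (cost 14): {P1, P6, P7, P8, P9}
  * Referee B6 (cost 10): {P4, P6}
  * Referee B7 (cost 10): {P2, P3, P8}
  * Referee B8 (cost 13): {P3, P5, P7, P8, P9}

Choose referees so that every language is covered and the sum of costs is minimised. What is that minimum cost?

18

B3, B4, B7 together cover every language (B3 ∪ B4 ∪ B7 = {P1, P2, P3, P4, P5, P6, P7, P8, P9}); total cost 3 + 5 + 10 = 18.
No covering selection has total cost below 18.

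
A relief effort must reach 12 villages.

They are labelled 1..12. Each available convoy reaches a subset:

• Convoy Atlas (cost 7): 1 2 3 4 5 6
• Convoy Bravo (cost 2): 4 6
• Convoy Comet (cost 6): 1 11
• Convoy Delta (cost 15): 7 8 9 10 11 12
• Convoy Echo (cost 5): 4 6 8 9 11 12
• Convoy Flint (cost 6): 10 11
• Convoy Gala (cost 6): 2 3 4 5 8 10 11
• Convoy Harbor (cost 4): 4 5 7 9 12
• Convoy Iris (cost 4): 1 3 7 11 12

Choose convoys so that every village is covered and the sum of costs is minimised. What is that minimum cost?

Echo, Gala, Iris together cover every village (Echo ∪ Gala ∪ Iris = {1, 2, 3, 4, 5, 6, 7, 8, 9, 10, 11, 12}); total cost 5 + 6 + 4 = 15.
The greedy pick Harbor, Gala, Bravo, Iris costs 16; no covering selection beats 15.

15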